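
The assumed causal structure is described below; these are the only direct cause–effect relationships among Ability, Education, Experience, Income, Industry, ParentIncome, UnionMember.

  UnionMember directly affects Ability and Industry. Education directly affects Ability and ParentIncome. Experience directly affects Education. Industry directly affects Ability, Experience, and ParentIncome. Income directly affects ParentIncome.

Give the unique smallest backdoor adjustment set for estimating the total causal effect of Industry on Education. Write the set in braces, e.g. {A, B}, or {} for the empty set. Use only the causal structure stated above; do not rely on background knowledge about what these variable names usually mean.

Variables eligible for adjustment (non-descendants of Industry, excluding Industry and Education): {Income, UnionMember}.
Backdoor paths from Industry to Education:
  P1: Industry <- UnionMember -> Ability <- Education
Each backdoor path contains an unconditioned collider, so every path is already blocked with the empty conditioning set:
  P1: blocked at collider Ability (neither it nor any descendant is in the conditioning set).
The empty set is therefore the unique smallest valid set.

{}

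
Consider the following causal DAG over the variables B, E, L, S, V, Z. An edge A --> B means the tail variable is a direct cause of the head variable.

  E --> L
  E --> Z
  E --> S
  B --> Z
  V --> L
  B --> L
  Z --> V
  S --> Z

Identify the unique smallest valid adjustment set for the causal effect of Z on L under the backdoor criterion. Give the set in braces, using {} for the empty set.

Variables eligible for adjustment (non-descendants of Z, excluding Z and L): {B, E, S}.
Backdoor paths from Z to L:
  P1: Z <- B -> L
  P2: Z <- E -> L
  P3: Z <- S <- E -> L
The empty set is not sufficient: P1 (Z <- B -> L) has no collider blocking it and no conditioned non-collider, so it is open.
Try {B, E}:
  P1: blocked at fork node B ∈ conditioning set.
  P2: blocked at fork node E ∈ conditioning set.
  P3: blocked at fork node E ∈ conditioning set.
{B, E} contains no descendant of Z and blocks every backdoor path.
Every element of {B, E} is needed (dropping B leaves P1 open; dropping E leaves P2 open), so no proper subset is valid.
Among all size-2 subsets of the eligible variables, only {B, E} blocks every backdoor path, so it is the unique smallest valid adjustment set.

{B, E}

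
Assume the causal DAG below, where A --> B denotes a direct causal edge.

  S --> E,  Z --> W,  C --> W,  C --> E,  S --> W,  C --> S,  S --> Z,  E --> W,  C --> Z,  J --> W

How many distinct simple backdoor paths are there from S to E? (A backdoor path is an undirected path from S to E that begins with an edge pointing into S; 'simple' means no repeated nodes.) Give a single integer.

A backdoor path from S to E is any simple undirected path whose first edge points into S (i.e. leaves S via a parent).
Parents of S: {C}.
Enumerating:
  P1: S <- C -> Z -> W <- E
  P2: S <- C -> E
  P3: S <- C -> W <- E
That exhausts the simple backdoor paths. Count: 3.

3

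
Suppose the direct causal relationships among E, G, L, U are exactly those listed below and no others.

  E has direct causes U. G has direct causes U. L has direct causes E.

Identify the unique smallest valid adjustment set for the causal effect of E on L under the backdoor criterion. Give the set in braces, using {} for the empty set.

{}

Variables eligible for adjustment (non-descendants of E, excluding E and L): {G, U}.
Backdoor paths from E to L:
  (none)
With no backdoor paths the empty set already satisfies the criterion, and it is trivially minimal.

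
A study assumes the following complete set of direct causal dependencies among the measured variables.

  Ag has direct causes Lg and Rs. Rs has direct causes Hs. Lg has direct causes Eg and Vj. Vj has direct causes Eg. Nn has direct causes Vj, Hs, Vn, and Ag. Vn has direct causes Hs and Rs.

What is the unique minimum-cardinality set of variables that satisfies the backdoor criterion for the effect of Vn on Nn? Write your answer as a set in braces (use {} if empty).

Variables eligible for adjustment (non-descendants of Vn, excluding Vn and Nn): {Ag, Eg, Hs, Lg, Rs, Vj}.
Backdoor paths from Vn to Nn:
  P1: Vn <- Hs -> Rs -> Ag <- Lg <- Eg -> Vj -> Nn
  P2: Vn <- Hs -> Rs -> Ag <- Lg <- Vj -> Nn
  P3: Vn <- Hs -> Rs -> Ag -> Nn
  P4: Vn <- Hs -> Nn
  P5: Vn <- Rs <- Hs -> Nn
  P6: Vn <- Rs -> Ag <- Lg <- Eg -> Vj -> Nn
  P7: Vn <- Rs -> Ag <- Lg <- Vj -> Nn
  P8: Vn <- Rs -> Ag -> Nn
The empty set is not sufficient: P3 (Vn <- Hs -> Rs -> Ag -> Nn) has no collider blocking it and no conditioned non-collider, so it is open.
Try {Hs, Rs}:
  P1: blocked at fork node Hs ∈ conditioning set.
  P2: blocked at fork node Hs ∈ conditioning set.
  P3: blocked at fork node Hs ∈ conditioning set.
  P4: blocked at fork node Hs ∈ conditioning set.
  P5: blocked at chain node Rs ∈ conditioning set.
  P6: blocked at fork node Rs ∈ conditioning set.
  P7: blocked at fork node Rs ∈ conditioning set.
  P8: blocked at fork node Rs ∈ conditioning set.
{Hs, Rs} contains no descendant of Vn and blocks every backdoor path.
Every element of {Hs, Rs} is needed (dropping Hs leaves P4 open; dropping Rs leaves P8 open), so no proper subset is valid.
Among all size-2 subsets of the eligible variables, only {Hs, Rs} blocks every backdoor path, so it is the unique smallest valid adjustment set.

{Hs, Rs}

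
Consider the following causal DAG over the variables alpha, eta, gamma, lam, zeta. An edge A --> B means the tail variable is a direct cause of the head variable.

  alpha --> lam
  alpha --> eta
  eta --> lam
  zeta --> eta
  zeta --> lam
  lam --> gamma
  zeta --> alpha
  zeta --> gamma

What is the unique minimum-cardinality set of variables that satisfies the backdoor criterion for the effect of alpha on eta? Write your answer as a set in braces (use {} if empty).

{zeta}

Variables eligible for adjustment (non-descendants of alpha, excluding alpha and eta): {zeta}.
Backdoor paths from alpha to eta:
  P1: alpha <- zeta -> eta
  P2: alpha <- zeta -> lam <- eta
  P3: alpha <- zeta -> gamma <- lam <- eta
The empty set is not sufficient: P1 (alpha <- zeta -> eta) has no collider blocking it and no conditioned non-collider, so it is open.
Try {zeta}:
  P1: blocked at fork node zeta ∈ conditioning set.
  P2: blocked at fork node zeta ∈ conditioning set.
  P3: blocked at fork node zeta ∈ conditioning set.
{zeta} contains no descendant of alpha and blocks every backdoor path.
{zeta} is the unique smallest valid adjustment set.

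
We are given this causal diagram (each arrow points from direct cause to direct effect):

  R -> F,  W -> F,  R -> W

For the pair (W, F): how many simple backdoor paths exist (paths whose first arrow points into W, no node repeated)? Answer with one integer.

1

A backdoor path from W to F is any simple undirected path whose first edge points into W (i.e. leaves W via a parent).
Parents of W: {R}.
Enumerating:
  P1: W <- R -> F
That exhausts the simple backdoor paths. Count: 1.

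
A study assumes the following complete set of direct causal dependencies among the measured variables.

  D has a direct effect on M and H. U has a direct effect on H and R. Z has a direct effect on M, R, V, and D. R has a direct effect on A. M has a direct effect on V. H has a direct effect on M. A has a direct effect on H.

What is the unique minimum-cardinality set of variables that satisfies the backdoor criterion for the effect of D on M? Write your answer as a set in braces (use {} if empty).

{Z}

Variables eligible for adjustment (non-descendants of D, excluding D and M): {A, R, U, Z}.
Backdoor paths from D to M:
  P1: D <- Z -> R <- U -> H -> M
  P2: D <- Z -> R -> A -> H -> M
  P3: D <- Z -> M
  P4: D <- Z -> V <- M
The empty set is not sufficient: P2 (D <- Z -> R -> A -> H -> M) has no collider blocking it and no conditioned non-collider, so it is open.
Try {Z}:
  P1: blocked at fork node Z ∈ conditioning set.
  P2: blocked at fork node Z ∈ conditioning set.
  P3: blocked at fork node Z ∈ conditioning set.
  P4: blocked at fork node Z ∈ conditioning set.
{Z} contains no descendant of D and blocks every backdoor path.
No other singleton works — e.g. {U} leaves P2 open — so {Z} is the unique smallest valid adjustment set.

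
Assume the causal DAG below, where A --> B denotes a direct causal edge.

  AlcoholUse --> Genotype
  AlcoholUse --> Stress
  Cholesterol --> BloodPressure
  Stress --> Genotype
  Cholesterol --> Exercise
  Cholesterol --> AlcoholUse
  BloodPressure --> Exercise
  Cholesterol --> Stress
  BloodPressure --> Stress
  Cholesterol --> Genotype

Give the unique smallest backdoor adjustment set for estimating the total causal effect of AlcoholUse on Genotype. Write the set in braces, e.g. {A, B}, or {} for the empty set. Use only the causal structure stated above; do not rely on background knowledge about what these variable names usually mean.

{Cholesterol}

Variables eligible for adjustment (non-descendants of AlcoholUse, excluding AlcoholUse and Genotype): {BloodPressure, Cholesterol, Exercise}.
Backdoor paths from AlcoholUse to Genotype:
  P1: AlcoholUse <- Cholesterol -> BloodPressure -> Stress -> Genotype
  P2: AlcoholUse <- Cholesterol -> Stress -> Genotype
  P3: AlcoholUse <- Cholesterol -> Exercise <- BloodPressure -> Stress -> Genotype
  P4: AlcoholUse <- Cholesterol -> Genotype
The empty set is not sufficient: P1 (AlcoholUse <- Cholesterol -> BloodPressure -> Stress -> Genotype) has no collider blocking it and no conditioned non-collider, so it is open.
Try {Cholesterol}:
  P1: blocked at fork node Cholesterol ∈ conditioning set.
  P2: blocked at fork node Cholesterol ∈ conditioning set.
  P3: blocked at fork node Cholesterol ∈ conditioning set.
  P4: blocked at fork node Cholesterol ∈ conditioning set.
{Cholesterol} contains no descendant of AlcoholUse and blocks every backdoor path.
No other singleton works — e.g. {BloodPressure} leaves P2 open — so {Cholesterol} is the unique smallest valid adjustment set.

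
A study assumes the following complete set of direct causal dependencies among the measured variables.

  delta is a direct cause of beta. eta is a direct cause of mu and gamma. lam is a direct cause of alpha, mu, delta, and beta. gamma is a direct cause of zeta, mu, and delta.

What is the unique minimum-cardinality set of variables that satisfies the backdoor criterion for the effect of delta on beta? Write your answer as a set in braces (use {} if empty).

{lam}

Variables eligible for adjustment (non-descendants of delta, excluding delta and beta): {alpha, eta, gamma, lam, mu, zeta}.
Backdoor paths from delta to beta:
  P1: delta <- gamma <- eta -> mu <- lam -> beta
  P2: delta <- gamma -> mu <- lam -> beta
  P3: delta <- lam -> beta
The empty set is not sufficient: P3 (delta <- lam -> beta) has no collider blocking it and no conditioned non-collider, so it is open.
Try {lam}:
  P1: blocked at collider mu (neither it nor any descendant is in the conditioning set).
  P2: blocked at collider mu (neither it nor any descendant is in the conditioning set).
  P3: blocked at fork node lam ∈ conditioning set.
{lam} contains no descendant of delta and blocks every backdoor path.
No other singleton works — e.g. {eta} leaves P3 open — so {lam} is the unique smallest valid adjustment set.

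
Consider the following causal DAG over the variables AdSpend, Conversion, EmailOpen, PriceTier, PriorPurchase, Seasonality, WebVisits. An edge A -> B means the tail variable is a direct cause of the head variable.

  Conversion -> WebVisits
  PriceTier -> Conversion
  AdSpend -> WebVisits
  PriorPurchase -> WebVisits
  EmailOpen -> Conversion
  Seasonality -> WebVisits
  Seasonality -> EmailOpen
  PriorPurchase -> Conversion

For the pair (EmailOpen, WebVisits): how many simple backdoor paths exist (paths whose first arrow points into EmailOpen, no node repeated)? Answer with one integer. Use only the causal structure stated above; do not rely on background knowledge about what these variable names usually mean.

1

A backdoor path from EmailOpen to WebVisits is any simple undirected path whose first edge points into EmailOpen (i.e. leaves EmailOpen via a parent).
Parents of EmailOpen: {Seasonality}.
Enumerating:
  P1: EmailOpen <- Seasonality -> WebVisits
That exhausts the simple backdoor paths. Count: 1.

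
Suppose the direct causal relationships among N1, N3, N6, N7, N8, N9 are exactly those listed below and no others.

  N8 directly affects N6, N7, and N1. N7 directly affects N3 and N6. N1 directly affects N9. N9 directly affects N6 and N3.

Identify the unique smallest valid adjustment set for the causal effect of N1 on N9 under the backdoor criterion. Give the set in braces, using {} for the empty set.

Variables eligible for adjustment (non-descendants of N1, excluding N1 and N9): {N7, N8}.
Backdoor paths from N1 to N9:
  P1: N1 <- N8 -> N7 -> N6 <- N9
  P2: N1 <- N8 -> N7 -> N3 <- N9
  P3: N1 <- N8 -> N6 <- N7 -> N3 <- N9
  P4: N1 <- N8 -> N6 <- N9
Each backdoor path contains an unconditioned collider, so every path is already blocked with the empty conditioning set:
  P1: blocked at collider N6 (neither it nor any descendant is in the conditioning set).
  P2: blocked at collider N3 (neither it nor any descendant is in the conditioning set).
  P3: blocked at collider N6 (neither it nor any descendant is in the conditioning set).
  P4: blocked at collider N6 (neither it nor any descendant is in the conditioning set).
The empty set is therefore the unique smallest valid set.

{}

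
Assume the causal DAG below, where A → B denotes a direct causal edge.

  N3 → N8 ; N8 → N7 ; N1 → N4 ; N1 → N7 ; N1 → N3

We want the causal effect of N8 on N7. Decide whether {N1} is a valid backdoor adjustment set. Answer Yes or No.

Yes

Backdoor paths from N8 to N7 (paths whose first edge points into N8):
  P1: N8 <- N3 <- N1 -> N7
Condition 1 (no descendant of N8 in the set): holds — descendants of N8 are {N7}; none are in {N1}.
Condition 2 (every backdoor path blocked by {N1}):
  P1: blocked at fork node N1 ∈ conditioning set.
{N1} satisfies the backdoor criterion.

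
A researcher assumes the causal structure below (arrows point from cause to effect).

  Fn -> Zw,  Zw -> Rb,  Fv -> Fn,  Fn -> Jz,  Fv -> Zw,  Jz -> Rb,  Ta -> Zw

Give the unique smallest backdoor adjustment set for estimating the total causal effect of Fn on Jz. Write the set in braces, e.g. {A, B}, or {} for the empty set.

Variables eligible for adjustment (non-descendants of Fn, excluding Fn and Jz): {Fv, Ta}.
Backdoor paths from Fn to Jz:
  P1: Fn <- Fv -> Zw -> Rb <- Jz
Each backdoor path contains an unconditioned collider, so every path is already blocked with the empty conditioning set:
  P1: blocked at collider Rb (neither it nor any descendant is in the conditioning set).
The empty set is therefore the unique smallest valid set.

{}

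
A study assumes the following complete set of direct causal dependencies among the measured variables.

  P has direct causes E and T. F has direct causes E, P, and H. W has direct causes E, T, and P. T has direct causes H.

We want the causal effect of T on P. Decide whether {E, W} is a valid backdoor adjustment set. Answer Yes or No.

No

Backdoor paths from T to P (paths whose first edge points into T):
  P1: T <- H -> F <- E -> P
  P2: T <- H -> F <- E -> W <- P
  P3: T <- H -> F <- P
Condition 1 (no descendant of T in the set): FAILS — W is a descendant of T.
Condition 2 (every backdoor path blocked by {E, W}):
  P1: blocked at collider F (neither it nor any descendant is in the conditioning set).
  P2: blocked at collider F (neither it nor any descendant is in the conditioning set).
  P3: blocked at collider F (neither it nor any descendant is in the conditioning set).
{E, W} does not satisfy the backdoor criterion.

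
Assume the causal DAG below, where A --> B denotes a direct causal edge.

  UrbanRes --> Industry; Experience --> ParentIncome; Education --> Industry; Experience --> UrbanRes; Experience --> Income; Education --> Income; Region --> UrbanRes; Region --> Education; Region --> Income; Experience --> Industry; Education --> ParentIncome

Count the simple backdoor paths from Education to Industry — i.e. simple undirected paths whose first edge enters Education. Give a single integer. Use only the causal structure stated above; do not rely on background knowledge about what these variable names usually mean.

A backdoor path from Education to Industry is any simple undirected path whose first edge points into Education (i.e. leaves Education via a parent).
Parents of Education: {Region}.
Enumerating:
  P1: Education <- Region -> UrbanRes <- Experience -> Industry
  P2: Education <- Region -> UrbanRes -> Industry
  P3: Education <- Region -> Income <- Experience -> UrbanRes -> Industry
  P4: Education <- Region -> Income <- Experience -> Industry
That exhausts the simple backdoor paths. Count: 4.

4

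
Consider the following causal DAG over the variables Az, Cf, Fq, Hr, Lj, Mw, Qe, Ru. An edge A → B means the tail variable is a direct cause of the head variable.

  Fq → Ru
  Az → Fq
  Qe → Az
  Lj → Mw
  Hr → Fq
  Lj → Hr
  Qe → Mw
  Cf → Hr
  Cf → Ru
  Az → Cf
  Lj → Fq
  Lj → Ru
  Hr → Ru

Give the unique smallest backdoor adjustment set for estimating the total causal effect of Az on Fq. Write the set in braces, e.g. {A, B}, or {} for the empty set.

{}

Variables eligible for adjustment (non-descendants of Az, excluding Az and Fq): {Lj, Mw, Qe}.
Backdoor paths from Az to Fq:
  P1: Az <- Qe -> Mw <- Lj -> Hr <- Cf -> Ru <- Fq
  P2: Az <- Qe -> Mw <- Lj -> Hr -> Fq
  P3: Az <- Qe -> Mw <- Lj -> Hr -> Ru <- Fq
  P4: Az <- Qe -> Mw <- Lj -> Fq
  P5: Az <- Qe -> Mw <- Lj -> Ru <- Cf -> Hr -> Fq
  P6: Az <- Qe -> Mw <- Lj -> Ru <- Hr -> Fq
  P7: Az <- Qe -> Mw <- Lj -> Ru <- Fq
Each backdoor path contains an unconditioned collider, so every path is already blocked with the empty conditioning set:
  P1: blocked at collider Mw (neither it nor any descendant is in the conditioning set).
  P2: blocked at collider Mw (neither it nor any descendant is in the conditioning set).
  P3: blocked at collider Mw (neither it nor any descendant is in the conditioning set).
  P4: blocked at collider Mw (neither it nor any descendant is in the conditioning set).
  P5: blocked at collider Mw (neither it nor any descendant is in the conditioning set).
  P6: blocked at collider Mw (neither it nor any descendant is in the conditioning set).
  P7: blocked at collider Mw (neither it nor any descendant is in the conditioning set).
The empty set is therefore the unique smallest valid set.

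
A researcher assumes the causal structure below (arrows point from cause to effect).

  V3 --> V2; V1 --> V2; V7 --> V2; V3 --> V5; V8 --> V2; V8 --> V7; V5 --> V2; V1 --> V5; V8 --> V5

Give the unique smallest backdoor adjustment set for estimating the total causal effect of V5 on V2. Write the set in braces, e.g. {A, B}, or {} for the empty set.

{V1, V3, V8}

Variables eligible for adjustment (non-descendants of V5, excluding V5 and V2): {V1, V3, V7, V8}.
Backdoor paths from V5 to V2:
  P1: V5 <- V3 -> V2
  P2: V5 <- V8 -> V7 -> V2
  P3: V5 <- V8 -> V2
  P4: V5 <- V1 -> V2
The empty set is not sufficient: P1 (V5 <- V3 -> V2) has no collider blocking it and no conditioned non-collider, so it is open.
Try {V1, V3, V8}:
  P1: blocked at fork node V3 ∈ conditioning set.
  P2: blocked at fork node V8 ∈ conditioning set.
  P3: blocked at fork node V8 ∈ conditioning set.
  P4: blocked at fork node V1 ∈ conditioning set.
{V1, V3, V8} contains no descendant of V5 and blocks every backdoor path.
Every element of {V1, V3, V8} is needed (dropping V1 leaves P4 open; dropping V3 leaves P1 open; dropping V8 leaves P2 open), so no proper subset is valid.
Among all size-3 subsets of the eligible variables, only {V1, V3, V8} blocks every backdoor path, so it is the unique smallest valid adjustment set.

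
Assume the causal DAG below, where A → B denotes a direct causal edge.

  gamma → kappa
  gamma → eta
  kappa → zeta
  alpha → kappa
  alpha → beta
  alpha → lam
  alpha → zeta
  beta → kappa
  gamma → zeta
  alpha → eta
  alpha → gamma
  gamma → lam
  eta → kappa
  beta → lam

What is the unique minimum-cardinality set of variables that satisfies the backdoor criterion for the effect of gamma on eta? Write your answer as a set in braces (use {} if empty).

Variables eligible for adjustment (non-descendants of gamma, excluding gamma and eta): {alpha, beta}.
Backdoor paths from gamma to eta:
  P1: gamma <- alpha -> beta -> kappa <- eta
  P2: gamma <- alpha -> eta
  P3: gamma <- alpha -> kappa <- eta
  P4: gamma <- alpha -> lam <- beta -> kappa <- eta
  P5: gamma <- alpha -> zeta <- kappa <- eta
The empty set is not sufficient: P2 (gamma <- alpha -> eta) has no collider blocking it and no conditioned non-collider, so it is open.
Try {alpha}:
  P1: blocked at fork node alpha ∈ conditioning set.
  P2: blocked at fork node alpha ∈ conditioning set.
  P3: blocked at fork node alpha ∈ conditioning set.
  P4: blocked at fork node alpha ∈ conditioning set.
  P5: blocked at fork node alpha ∈ conditioning set.
{alpha} contains no descendant of gamma and blocks every backdoor path.
No other singleton works — e.g. {beta} leaves P2 open — so {alpha} is the unique smallest valid adjustment set.

{alpha}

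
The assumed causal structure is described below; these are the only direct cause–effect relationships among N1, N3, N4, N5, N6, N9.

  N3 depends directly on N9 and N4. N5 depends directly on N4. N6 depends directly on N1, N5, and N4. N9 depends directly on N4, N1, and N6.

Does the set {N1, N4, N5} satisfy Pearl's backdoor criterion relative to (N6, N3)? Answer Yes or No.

Yes

Backdoor paths from N6 to N3 (paths whose first edge points into N6):
  P1: N6 <- N4 -> N9 -> N3
  P2: N6 <- N4 -> N3
  P3: N6 <- N1 -> N9 <- N4 -> N3
  P4: N6 <- N1 -> N9 -> N3
  P5: N6 <- N5 <- N4 -> N9 -> N3
  P6: N6 <- N5 <- N4 -> N3
Condition 1 (no descendant of N6 in the set): holds — descendants of N6 are {N3, N9}; none are in {N1, N4, N5}.
Condition 2 (every backdoor path blocked by {N1, N4, N5}):
  P1: blocked at fork node N4 ∈ conditioning set.
  P2: blocked at fork node N4 ∈ conditioning set.
  P3: blocked at fork node N1 ∈ conditioning set.
  P4: blocked at fork node N1 ∈ conditioning set.
  P5: blocked at chain node N5 ∈ conditioning set.
  P6: blocked at chain node N5 ∈ conditioning set.
{N1, N4, N5} satisfies the backdoor criterion.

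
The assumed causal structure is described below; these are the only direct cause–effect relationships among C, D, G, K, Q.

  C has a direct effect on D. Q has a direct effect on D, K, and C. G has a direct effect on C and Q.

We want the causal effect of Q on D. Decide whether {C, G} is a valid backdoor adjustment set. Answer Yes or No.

Backdoor paths from Q to D (paths whose first edge points into Q):
  P1: Q <- G -> C -> D
Condition 1 (no descendant of Q in the set): FAILS — C is a descendant of Q.
Condition 2 (every backdoor path blocked by {C, G}):
  P1: blocked at fork node G ∈ conditioning set.
{C, G} does not satisfy the backdoor criterion.

No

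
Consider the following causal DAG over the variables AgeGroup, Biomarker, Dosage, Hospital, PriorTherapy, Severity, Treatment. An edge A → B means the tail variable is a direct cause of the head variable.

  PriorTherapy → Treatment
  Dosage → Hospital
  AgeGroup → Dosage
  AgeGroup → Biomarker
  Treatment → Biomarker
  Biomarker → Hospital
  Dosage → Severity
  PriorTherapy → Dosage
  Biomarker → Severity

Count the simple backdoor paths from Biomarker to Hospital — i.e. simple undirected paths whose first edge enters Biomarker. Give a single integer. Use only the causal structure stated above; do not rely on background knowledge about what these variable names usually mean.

A backdoor path from Biomarker to Hospital is any simple undirected path whose first edge points into Biomarker (i.e. leaves Biomarker via a parent).
Parents of Biomarker: {AgeGroup, Treatment}.
Enumerating:
  P1: Biomarker <- AgeGroup -> Dosage -> Hospital
  P2: Biomarker <- Treatment <- PriorTherapy -> Dosage -> Hospital
That exhausts the simple backdoor paths. Count: 2.

2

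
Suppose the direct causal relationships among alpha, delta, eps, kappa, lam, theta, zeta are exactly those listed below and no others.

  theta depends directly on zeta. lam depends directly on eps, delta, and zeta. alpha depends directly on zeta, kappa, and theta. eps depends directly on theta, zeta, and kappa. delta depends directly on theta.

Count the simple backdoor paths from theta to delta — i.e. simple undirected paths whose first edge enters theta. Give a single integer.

3

A backdoor path from theta to delta is any simple undirected path whose first edge points into theta (i.e. leaves theta via a parent).
Parents of theta: {zeta}.
Enumerating:
  P1: theta <- zeta -> alpha <- kappa -> eps -> lam <- delta
  P2: theta <- zeta -> eps -> lam <- delta
  P3: theta <- zeta -> lam <- delta
That exhausts the simple backdoor paths. Count: 3.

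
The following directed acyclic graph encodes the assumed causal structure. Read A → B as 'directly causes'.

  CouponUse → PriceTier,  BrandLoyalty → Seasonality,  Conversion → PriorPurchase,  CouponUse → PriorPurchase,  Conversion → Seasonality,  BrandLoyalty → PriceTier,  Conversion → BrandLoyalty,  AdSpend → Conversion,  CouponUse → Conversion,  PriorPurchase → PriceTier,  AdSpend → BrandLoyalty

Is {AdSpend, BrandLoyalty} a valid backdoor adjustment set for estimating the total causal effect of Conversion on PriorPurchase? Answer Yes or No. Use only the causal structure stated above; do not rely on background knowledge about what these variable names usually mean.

No

Backdoor paths from Conversion to PriorPurchase (paths whose first edge points into Conversion):
  P1: Conversion <- CouponUse -> PriorPurchase
  P2: Conversion <- CouponUse -> PriceTier <- PriorPurchase
  P3: Conversion <- AdSpend -> BrandLoyalty -> PriceTier <- CouponUse -> PriorPurchase
  P4: Conversion <- AdSpend -> BrandLoyalty -> PriceTier <- PriorPurchase
Condition 1 (no descendant of Conversion in the set): FAILS — BrandLoyalty is a descendant of Conversion.
Condition 2 (every backdoor path blocked by {AdSpend, BrandLoyalty}):
  P1: open — no interior node is in the conditioning set.
  P2: blocked at collider PriceTier (neither it nor any descendant is in the conditioning set).
  P3: blocked at fork node AdSpend ∈ conditioning set.
  P4: blocked at fork node AdSpend ∈ conditioning set.
{AdSpend, BrandLoyalty} does not satisfy the backdoor criterion.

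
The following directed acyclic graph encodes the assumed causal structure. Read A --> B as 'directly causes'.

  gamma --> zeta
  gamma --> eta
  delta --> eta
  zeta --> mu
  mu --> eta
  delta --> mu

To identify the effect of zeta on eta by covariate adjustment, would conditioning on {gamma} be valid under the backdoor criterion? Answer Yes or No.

Backdoor paths from zeta to eta (paths whose first edge points into zeta):
  P1: zeta <- gamma -> eta
Condition 1 (no descendant of zeta in the set): holds — descendants of zeta are {eta, mu}; none are in {gamma}.
Condition 2 (every backdoor path blocked by {gamma}):
  P1: blocked at fork node gamma ∈ conditioning set.
{gamma} satisfies the backdoor criterion.

Yes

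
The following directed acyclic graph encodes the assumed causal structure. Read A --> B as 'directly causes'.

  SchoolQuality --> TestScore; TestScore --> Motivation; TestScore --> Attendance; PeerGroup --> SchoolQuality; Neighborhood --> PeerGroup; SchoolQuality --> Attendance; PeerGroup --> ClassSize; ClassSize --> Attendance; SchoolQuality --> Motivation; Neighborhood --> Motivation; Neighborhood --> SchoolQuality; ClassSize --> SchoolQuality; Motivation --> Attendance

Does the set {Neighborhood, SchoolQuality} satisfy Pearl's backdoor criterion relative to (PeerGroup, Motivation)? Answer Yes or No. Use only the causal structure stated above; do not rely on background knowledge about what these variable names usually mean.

No

Backdoor paths from PeerGroup to Motivation (paths whose first edge points into PeerGroup):
  P1: PeerGroup <- Neighborhood -> SchoolQuality <- ClassSize -> Attendance <- TestScore -> Motivation
  P2: PeerGroup <- Neighborhood -> SchoolQuality <- ClassSize -> Attendance <- Motivation
  P3: PeerGroup <- Neighborhood -> SchoolQuality -> TestScore -> Motivation
  P4: PeerGroup <- Neighborhood -> SchoolQuality -> TestScore -> Attendance <- Motivation
  P5: PeerGroup <- Neighborhood -> SchoolQuality -> Motivation
  P6: PeerGroup <- Neighborhood -> SchoolQuality -> Attendance <- TestScore -> Motivation
  P7: PeerGroup <- Neighborhood -> SchoolQuality -> Attendance <- Motivation
  P8: PeerGroup <- Neighborhood -> Motivation
Condition 1 (no descendant of PeerGroup in the set): FAILS — SchoolQuality is a descendant of PeerGroup.
Condition 2 (every backdoor path blocked by {Neighborhood, SchoolQuality}):
  P1: blocked at fork node Neighborhood ∈ conditioning set.
  P2: blocked at fork node Neighborhood ∈ conditioning set.
  P3: blocked at fork node Neighborhood ∈ conditioning set.
  P4: blocked at fork node Neighborhood ∈ conditioning set.
  P5: blocked at fork node Neighborhood ∈ conditioning set.
  P6: blocked at fork node Neighborhood ∈ conditioning set.
  P7: blocked at fork node Neighborhood ∈ conditioning set.
  P8: blocked at fork node Neighborhood ∈ conditioning set.
{Neighborhood, SchoolQuality} does not satisfy the backdoor criterion.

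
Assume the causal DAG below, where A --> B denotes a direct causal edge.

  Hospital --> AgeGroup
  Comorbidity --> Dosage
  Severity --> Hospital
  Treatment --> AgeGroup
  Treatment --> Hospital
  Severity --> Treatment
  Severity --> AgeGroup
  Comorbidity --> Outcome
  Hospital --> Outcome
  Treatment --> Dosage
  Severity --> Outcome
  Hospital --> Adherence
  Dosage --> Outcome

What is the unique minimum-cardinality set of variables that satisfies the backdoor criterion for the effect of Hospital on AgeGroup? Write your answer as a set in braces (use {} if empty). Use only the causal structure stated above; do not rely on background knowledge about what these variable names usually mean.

Variables eligible for adjustment (non-descendants of Hospital, excluding Hospital and AgeGroup): {Comorbidity, Dosage, Severity, Treatment}.
Backdoor paths from Hospital to AgeGroup:
  P1: Hospital <- Severity -> Treatment -> AgeGroup
  P2: Hospital <- Severity -> Outcome <- Comorbidity -> Dosage <- Treatment -> AgeGroup
  P3: Hospital <- Severity -> Outcome <- Dosage <- Treatment -> AgeGroup
  P4: Hospital <- Severity -> AgeGroup
  P5: Hospital <- Treatment <- Severity -> AgeGroup
  P6: Hospital <- Treatment -> Dosage <- Comorbidity -> Outcome <- Severity -> AgeGroup
  P7: Hospital <- Treatment -> Dosage -> Outcome <- Severity -> AgeGroup
  P8: Hospital <- Treatment -> AgeGroup
The empty set is not sufficient: P1 (Hospital <- Severity -> Treatment -> AgeGroup) has no collider blocking it and no conditioned non-collider, so it is open.
Try {Severity, Treatment}:
  P1: blocked at fork node Severity ∈ conditioning set.
  P2: blocked at fork node Severity ∈ conditioning set.
  P3: blocked at fork node Severity ∈ conditioning set.
  P4: blocked at fork node Severity ∈ conditioning set.
  P5: blocked at chain node Treatment ∈ conditioning set.
  P6: blocked at fork node Treatment ∈ conditioning set.
  P7: blocked at fork node Treatment ∈ conditioning set.
  P8: blocked at fork node Treatment ∈ conditioning set.
{Severity, Treatment} contains no descendant of Hospital and blocks every backdoor path.
Every element of {Severity, Treatment} is needed (dropping Severity leaves P4 open; dropping Treatment leaves P8 open), so no proper subset is valid.
Among all size-2 subsets of the eligible variables, only {Severity, Treatment} blocks every backdoor path, so it is the unique smallest valid adjustment set.

{Severity, Treatment}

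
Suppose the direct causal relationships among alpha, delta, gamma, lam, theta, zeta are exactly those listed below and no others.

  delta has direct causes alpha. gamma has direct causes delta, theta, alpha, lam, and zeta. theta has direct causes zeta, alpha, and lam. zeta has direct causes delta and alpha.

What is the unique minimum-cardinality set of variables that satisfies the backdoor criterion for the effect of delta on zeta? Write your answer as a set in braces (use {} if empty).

Variables eligible for adjustment (non-descendants of delta, excluding delta and zeta): {alpha, lam}.
Backdoor paths from delta to zeta:
  P1: delta <- alpha -> zeta
  P2: delta <- alpha -> theta <- lam -> gamma <- zeta
  P3: delta <- alpha -> theta <- zeta
  P4: delta <- alpha -> theta -> gamma <- zeta
  P5: delta <- alpha -> gamma <- lam -> theta <- zeta
  P6: delta <- alpha -> gamma <- zeta
  P7: delta <- alpha -> gamma <- theta <- zeta
The empty set is not sufficient: P1 (delta <- alpha -> zeta) has no collider blocking it and no conditioned non-collider, so it is open.
Try {alpha}:
  P1: blocked at fork node alpha ∈ conditioning set.
  P2: blocked at fork node alpha ∈ conditioning set.
  P3: blocked at fork node alpha ∈ conditioning set.
  P4: blocked at fork node alpha ∈ conditioning set.
  P5: blocked at fork node alpha ∈ conditioning set.
  P6: blocked at fork node alpha ∈ conditioning set.
  P7: blocked at fork node alpha ∈ conditioning set.
{alpha} contains no descendant of delta and blocks every backdoor path.
No other singleton works — e.g. {lam} leaves P1 open — so {alpha} is the unique smallest valid adjustment set.

{alpha}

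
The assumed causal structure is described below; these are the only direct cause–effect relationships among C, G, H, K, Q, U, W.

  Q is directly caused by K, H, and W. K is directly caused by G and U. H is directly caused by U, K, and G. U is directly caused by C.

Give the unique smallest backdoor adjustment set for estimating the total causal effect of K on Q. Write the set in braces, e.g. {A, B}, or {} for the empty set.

{G, U}

Variables eligible for adjustment (non-descendants of K, excluding K and Q): {C, G, U, W}.
Backdoor paths from K to Q:
  P1: K <- G -> H -> Q
  P2: K <- U -> H -> Q
The empty set is not sufficient: P1 (K <- G -> H -> Q) has no collider blocking it and no conditioned non-collider, so it is open.
Try {G, U}:
  P1: blocked at fork node G ∈ conditioning set.
  P2: blocked at fork node U ∈ conditioning set.
{G, U} contains no descendant of K and blocks every backdoor path.
Every element of {G, U} is needed (dropping G leaves P1 open; dropping U leaves P2 open), so no proper subset is valid.
Among all size-2 subsets of the eligible variables, only {G, U} blocks every backdoor path, so it is the unique smallest valid adjustment set.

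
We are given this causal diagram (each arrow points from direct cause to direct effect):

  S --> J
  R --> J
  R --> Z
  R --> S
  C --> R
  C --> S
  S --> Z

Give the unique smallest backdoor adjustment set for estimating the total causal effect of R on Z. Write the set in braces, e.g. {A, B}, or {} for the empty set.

{C}

Variables eligible for adjustment (non-descendants of R, excluding R and Z): {C}.
Backdoor paths from R to Z:
  P1: R <- C -> S -> Z
The empty set is not sufficient: P1 (R <- C -> S -> Z) has no collider blocking it and no conditioned non-collider, so it is open.
Try {C}:
  P1: blocked at fork node C ∈ conditioning set.
{C} contains no descendant of R and blocks every backdoor path.
{C} is the unique smallest valid adjustment set.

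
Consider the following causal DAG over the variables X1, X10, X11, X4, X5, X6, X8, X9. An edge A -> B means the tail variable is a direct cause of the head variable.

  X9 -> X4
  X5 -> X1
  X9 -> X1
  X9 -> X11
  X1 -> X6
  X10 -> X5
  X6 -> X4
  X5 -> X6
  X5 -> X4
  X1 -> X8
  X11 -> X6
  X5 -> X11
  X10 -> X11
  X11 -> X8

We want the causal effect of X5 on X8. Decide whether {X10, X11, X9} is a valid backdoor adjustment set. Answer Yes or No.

Backdoor paths from X5 to X8 (paths whose first edge points into X5):
  P1: X5 <- X10 -> X11 <- X9 -> X1 -> X8
  P2: X5 <- X10 -> X11 <- X9 -> X4 <- X6 <- X1 -> X8
  P3: X5 <- X10 -> X11 -> X6 <- X1 -> X8
  P4: X5 <- X10 -> X11 -> X6 -> X4 <- X9 -> X1 -> X8
  P5: X5 <- X10 -> X11 -> X8
Condition 1 (no descendant of X5 in the set): FAILS — X11 is a descendant of X5.
Condition 2 (every backdoor path blocked by {X10, X11, X9}):
  P1: blocked at fork node X10 ∈ conditioning set.
  P2: blocked at fork node X10 ∈ conditioning set.
  P3: blocked at fork node X10 ∈ conditioning set.
  P4: blocked at fork node X10 ∈ conditioning set.
  P5: blocked at fork node X10 ∈ conditioning set.
{X10, X11, X9} does not satisfy the backdoor criterion.

No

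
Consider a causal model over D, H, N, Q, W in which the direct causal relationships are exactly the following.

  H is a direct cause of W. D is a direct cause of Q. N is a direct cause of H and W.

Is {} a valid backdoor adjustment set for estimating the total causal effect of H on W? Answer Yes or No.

Backdoor paths from H to W (paths whose first edge points into H):
  P1: H <- N -> W
Condition 1 (no descendant of H in the set): holds — descendants of H are {W}; none are in {}.
Condition 2 (every backdoor path blocked by {}):
  P1: open — no interior node is in the conditioning set.
{} does not satisfy the backdoor criterion.

No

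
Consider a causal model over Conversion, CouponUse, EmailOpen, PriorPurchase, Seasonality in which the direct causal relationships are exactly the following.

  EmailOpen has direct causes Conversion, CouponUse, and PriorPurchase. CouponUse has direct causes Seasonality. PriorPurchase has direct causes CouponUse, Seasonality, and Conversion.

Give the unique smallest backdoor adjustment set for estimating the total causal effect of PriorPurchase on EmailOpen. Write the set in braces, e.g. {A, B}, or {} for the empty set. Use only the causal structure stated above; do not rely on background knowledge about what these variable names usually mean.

Variables eligible for adjustment (non-descendants of PriorPurchase, excluding PriorPurchase and EmailOpen): {Conversion, CouponUse, Seasonality}.
Backdoor paths from PriorPurchase to EmailOpen:
  P1: PriorPurchase <- Seasonality -> CouponUse -> EmailOpen
  P2: PriorPurchase <- CouponUse -> EmailOpen
  P3: PriorPurchase <- Conversion -> EmailOpen
The empty set is not sufficient: P1 (PriorPurchase <- Seasonality -> CouponUse -> EmailOpen) has no collider blocking it and no conditioned non-collider, so it is open.
Try {Conversion, CouponUse}:
  P1: blocked at chain node CouponUse ∈ conditioning set.
  P2: blocked at fork node CouponUse ∈ conditioning set.
  P3: blocked at fork node Conversion ∈ conditioning set.
{Conversion, CouponUse} contains no descendant of PriorPurchase and blocks every backdoor path.
Every element of {Conversion, CouponUse} is needed (dropping Conversion leaves P3 open; dropping CouponUse leaves P1 open), so no proper subset is valid.
Among all size-2 subsets of the eligible variables, only {Conversion, CouponUse} blocks every backdoor path, so it is the unique smallest valid adjustment set.

{Conversion, CouponUse}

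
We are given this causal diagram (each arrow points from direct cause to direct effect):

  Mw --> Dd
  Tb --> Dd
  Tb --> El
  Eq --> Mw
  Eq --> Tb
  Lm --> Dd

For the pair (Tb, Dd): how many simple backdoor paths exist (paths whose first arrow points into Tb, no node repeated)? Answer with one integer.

A backdoor path from Tb to Dd is any simple undirected path whose first edge points into Tb (i.e. leaves Tb via a parent).
Parents of Tb: {Eq}.
Enumerating:
  P1: Tb <- Eq -> Mw -> Dd
That exhausts the simple backdoor paths. Count: 1.

1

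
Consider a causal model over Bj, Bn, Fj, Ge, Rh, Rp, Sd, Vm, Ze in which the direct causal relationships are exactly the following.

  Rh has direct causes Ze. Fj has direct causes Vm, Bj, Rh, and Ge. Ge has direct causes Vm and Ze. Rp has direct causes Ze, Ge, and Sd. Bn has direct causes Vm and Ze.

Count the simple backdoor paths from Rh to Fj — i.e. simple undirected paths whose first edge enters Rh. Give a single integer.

A backdoor path from Rh to Fj is any simple undirected path whose first edge points into Rh (i.e. leaves Rh via a parent).
Parents of Rh: {Ze}.
Enumerating:
  P1: Rh <- Ze -> Ge <- Vm -> Fj
  P2: Rh <- Ze -> Ge -> Fj
  P3: Rh <- Ze -> Bn <- Vm -> Ge -> Fj
  P4: Rh <- Ze -> Bn <- Vm -> Fj
  P5: Rh <- Ze -> Rp <- Ge <- Vm -> Fj
  P6: Rh <- Ze -> Rp <- Ge -> Fj
That exhausts the simple backdoor paths. Count: 6.

6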